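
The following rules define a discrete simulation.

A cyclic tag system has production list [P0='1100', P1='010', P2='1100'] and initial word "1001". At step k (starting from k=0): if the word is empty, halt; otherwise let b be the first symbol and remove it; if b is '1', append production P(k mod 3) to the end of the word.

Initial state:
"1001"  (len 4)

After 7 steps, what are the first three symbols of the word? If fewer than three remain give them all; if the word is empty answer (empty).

k=0  "1001"  (len 4)
k=1  "0011100"  (len 7)
k=2  "011100"  (len 6)
k=3  "11100"  (len 5)
k=4  "11001100"  (len 8)
k=5  "1001100010"  (len 10)
k=6  "0011000101100"  (len 13)
k=7  "011000101100"  (len 12)

011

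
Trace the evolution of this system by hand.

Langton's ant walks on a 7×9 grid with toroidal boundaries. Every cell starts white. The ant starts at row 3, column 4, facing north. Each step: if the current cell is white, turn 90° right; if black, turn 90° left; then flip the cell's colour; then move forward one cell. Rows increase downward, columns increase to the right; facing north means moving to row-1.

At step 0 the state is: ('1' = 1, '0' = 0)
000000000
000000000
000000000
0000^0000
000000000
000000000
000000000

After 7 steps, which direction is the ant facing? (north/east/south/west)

k=0  000000000
000000000
000000000
0000^0000
000000000
000000000
000000000
k=1  000000000
000000000
000000000
00001>000
000000000
000000000
000000000
k=2  000000000
000000000
000000000
000011000
00000v000
000000000
000000000
k=3  000000000
000000000
000000000
000011000
0000<1000
000000000
000000000
k=4  000000000
000000000
000000000
0000^1000
000011000
000000000
000000000
k=5  000000000
000000000
000000000
000<01000
000011000
000000000
000000000
k=6  000000000
000000000
000^00000
000101000
000011000
000000000
000000000
k=7  000000000
000000000
0001>0000
000101000
000011000
000000000
000000000

east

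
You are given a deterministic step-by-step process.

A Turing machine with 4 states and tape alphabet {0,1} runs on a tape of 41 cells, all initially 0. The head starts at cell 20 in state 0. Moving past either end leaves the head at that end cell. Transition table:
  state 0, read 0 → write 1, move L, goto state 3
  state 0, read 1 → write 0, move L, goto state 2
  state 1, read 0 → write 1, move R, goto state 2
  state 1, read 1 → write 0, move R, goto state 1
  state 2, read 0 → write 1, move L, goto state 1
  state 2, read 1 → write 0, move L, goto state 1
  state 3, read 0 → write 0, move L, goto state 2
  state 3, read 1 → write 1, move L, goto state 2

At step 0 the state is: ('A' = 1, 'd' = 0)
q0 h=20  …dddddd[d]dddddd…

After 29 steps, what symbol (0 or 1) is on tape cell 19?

0

k=0  q0 h=20  …dddddd[d]dddddd…
k=1  q3 h=19  …dddddd[d]Addddd…
k=2  q2 h=18  …dddddd[d]dAdddd…
k=3  q1 h=17  …dddddd[d]AdAddd…
k=4  q2 h=18  …dddddA[A]dAdddd…
k=5  q1 h=17  …dddddd[A]ddAddd…
k=6  q1 h=18  …dddddd[d]dAdddd…
k=7  q2 h=19  …dddddA[d]Addddd…
k=8  q1 h=18  …dddddd[A]AAdddd…
k=9  q1 h=19  …dddddd[A]Addddd…
k=10  q1 h=20  …dddddd[A]dddddd…
k=11  q1 h=21  …dddddd[d]dddddd…
k=12  q2 h=22  …dddddA[d]dddddd…
k=13  q1 h=21  …dddddd[A]Addddd…
k=14  q1 h=22  …dddddd[A]dddddd…
k=15  q1 h=23  …dddddd[d]dddddd…
k=16  q2 h=24  …dddddA[d]dddddd…
k=17  q1 h=23  …dddddd[A]Addddd…
k=18  q1 h=24  …dddddd[A]dddddd…
k=19  q1 h=25  …dddddd[d]dddddd…
k=20  q2 h=26  …dddddA[d]dddddd…
k=21  q1 h=25  …dddddd[A]Addddd…
k=22  q1 h=26  …dddddd[A]dddddd…
k=23  q1 h=27  …dddddd[d]dddddd…
k=24  q2 h=28  …dddddA[d]dddddd…
k=25  q1 h=27  …dddddd[A]Addddd…
k=26  q1 h=28  …dddddd[A]dddddd…
k=27  q1 h=29  …dddddd[d]dddddd…
k=28  q2 h=30  …dddddA[d]dddddd…
k=29  q1 h=29  …dddddd[A]Addddd…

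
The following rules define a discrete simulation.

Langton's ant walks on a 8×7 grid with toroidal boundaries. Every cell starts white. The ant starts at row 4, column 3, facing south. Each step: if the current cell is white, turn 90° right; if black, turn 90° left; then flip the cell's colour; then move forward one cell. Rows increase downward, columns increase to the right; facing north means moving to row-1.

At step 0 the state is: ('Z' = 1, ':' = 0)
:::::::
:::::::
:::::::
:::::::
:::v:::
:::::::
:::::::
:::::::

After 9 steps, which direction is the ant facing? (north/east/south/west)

east

gen 0: :::::::
:::::::
:::::::
:::::::
:::v:::
:::::::
:::::::
:::::::
gen 1: :::::::
:::::::
:::::::
:::::::
::<Z:::
:::::::
:::::::
:::::::
gen 2: :::::::
:::::::
:::::::
::^::::
::ZZ:::
:::::::
:::::::
:::::::
gen 3: :::::::
:::::::
:::::::
::Z>:::
::ZZ:::
:::::::
:::::::
:::::::
gen 4: :::::::
:::::::
:::::::
::ZZ:::
::Zv:::
:::::::
:::::::
:::::::
gen 5: :::::::
:::::::
:::::::
::ZZ:::
::Z:>::
:::::::
:::::::
:::::::
gen 6: :::::::
:::::::
:::::::
::ZZ:::
::Z:Z::
::::v::
:::::::
:::::::
gen 7: :::::::
:::::::
:::::::
::ZZ:::
::Z:Z::
:::<Z::
:::::::
:::::::
gen 8: :::::::
:::::::
:::::::
::ZZ:::
::Z^Z::
:::ZZ::
:::::::
:::::::
gen 9: :::::::
:::::::
:::::::
::ZZ:::
::ZZ>::
:::ZZ::
:::::::
:::::::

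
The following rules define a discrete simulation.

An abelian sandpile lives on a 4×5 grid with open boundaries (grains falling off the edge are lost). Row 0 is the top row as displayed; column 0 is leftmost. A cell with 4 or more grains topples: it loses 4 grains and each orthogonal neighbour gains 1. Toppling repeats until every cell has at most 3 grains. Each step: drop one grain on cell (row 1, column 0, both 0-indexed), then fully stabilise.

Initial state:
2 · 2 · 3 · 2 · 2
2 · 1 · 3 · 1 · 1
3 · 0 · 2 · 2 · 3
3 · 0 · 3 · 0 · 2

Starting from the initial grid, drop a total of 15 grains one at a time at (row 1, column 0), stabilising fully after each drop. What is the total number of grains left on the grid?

36

0) 2 · 2 · 3 · 2 · 2
2 · 1 · 3 · 1 · 1
3 · 0 · 2 · 2 · 3
3 · 0 · 3 · 0 · 2
1) 2 · 2 · 3 · 2 · 2
3 · 1 · 3 · 1 · 1
3 · 0 · 2 · 2 · 3
3 · 0 · 3 · 0 · 2
2) 3 · 2 · 3 · 2 · 2
1 · 2 · 3 · 1 · 1
1 · 1 · 2 · 2 · 3
0 · 1 · 3 · 0 · 2
3) 3 · 2 · 3 · 2 · 2
2 · 2 · 3 · 1 · 1
1 · 1 · 2 · 2 · 3
0 · 1 · 3 · 0 · 2
4) 3 · 2 · 3 · 2 · 2
3 · 2 · 3 · 1 · 1
1 · 1 · 2 · 2 · 3
0 · 1 · 3 · 0 · 2
5) 0 · 3 · 3 · 2 · 2
1 · 3 · 3 · 1 · 1
2 · 1 · 2 · 2 · 3
0 · 1 · 3 · 0 · 2
6) 0 · 3 · 3 · 2 · 2
2 · 3 · 3 · 1 · 1
2 · 1 · 2 · 2 · 3
0 · 1 · 3 · 0 · 2
7) 0 · 3 · 3 · 2 · 2
3 · 3 · 3 · 1 · 1
2 · 1 · 2 · 2 · 3
0 · 1 · 3 · 0 · 2
8) 2 · 1 · 1 · 3 · 2
1 · 2 · 1 · 2 · 1
3 · 2 · 3 · 2 · 3
0 · 1 · 3 · 0 · 2
9) 2 · 1 · 1 · 3 · 2
2 · 2 · 1 · 2 · 1
3 · 2 · 3 · 2 · 3
0 · 1 · 3 · 0 · 2
10) 2 · 1 · 1 · 3 · 2
3 · 2 · 1 · 2 · 1
3 · 2 · 3 · 2 · 3
0 · 1 · 3 · 0 · 2
11) 3 · 1 · 1 · 3 · 2
1 · 3 · 1 · 2 · 1
0 · 3 · 3 · 2 · 3
1 · 1 · 3 · 0 · 2
12) 3 · 1 · 1 · 3 · 2
2 · 3 · 1 · 2 · 1
0 · 3 · 3 · 2 · 3
1 · 1 · 3 · 0 · 2
13) 3 · 1 · 1 · 3 · 2
3 · 3 · 1 · 2 · 1
0 · 3 · 3 · 2 · 3
1 · 1 · 3 · 0 · 2
14) 0 · 3 · 1 · 3 · 2
2 · 1 · 3 · 2 · 1
2 · 1 · 1 · 3 · 3
1 · 3 · 0 · 1 · 2
15) 0 · 3 · 1 · 3 · 2
3 · 1 · 3 · 2 · 1
2 · 1 · 1 · 3 · 3
1 · 3 · 0 · 1 · 2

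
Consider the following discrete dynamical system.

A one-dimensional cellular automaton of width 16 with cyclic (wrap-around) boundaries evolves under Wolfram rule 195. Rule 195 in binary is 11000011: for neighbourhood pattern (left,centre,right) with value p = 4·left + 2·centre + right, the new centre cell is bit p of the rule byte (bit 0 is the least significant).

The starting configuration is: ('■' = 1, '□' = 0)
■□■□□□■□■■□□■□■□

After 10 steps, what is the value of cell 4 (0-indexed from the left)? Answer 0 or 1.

t=0: ■□■□□□■□■■□□■□■□
t=1: □□□□■■□□□■□■□□□□
t=2: ■■■■□■□■■□□□□■■■
t=3: ■■■■□□□□■□■■■□■■
t=4: ■■■■□■■■□□□■■□□■
t=5: ■■■■□□■■□■■□■□■□
t=6: □■■■□■□■□□■□□□□□
t=7: ■□■■□□□□□■□□■■■■
t=8: ■□□■□■■■■□□■□■■■
t=9: ■□■□□□■■■□■□□□■■
t=10: ■□□□■■□■■□□□■■□■

1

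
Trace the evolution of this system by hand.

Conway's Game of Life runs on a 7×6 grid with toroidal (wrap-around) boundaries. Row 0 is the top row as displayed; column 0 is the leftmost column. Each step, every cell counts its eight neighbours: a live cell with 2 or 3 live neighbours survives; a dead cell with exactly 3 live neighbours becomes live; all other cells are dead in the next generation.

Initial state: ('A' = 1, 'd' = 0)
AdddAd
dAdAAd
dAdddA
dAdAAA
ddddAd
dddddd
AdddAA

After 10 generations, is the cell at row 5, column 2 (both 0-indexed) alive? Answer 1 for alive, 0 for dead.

[0] AdddAd
dAdAAd
dAdddA
dAdAAA
ddddAd
dddddd
AdddAA
[1] AAdddd
dAAAAd
dAdddA
ddAAdA
dddAAA
ddddAd
AdddAd
[2] AdddAd
dddAAA
dAdddA
ddAAdA
ddAddA
dddddd
AAdddd
[3] AAdAAd
dddAdd
dddddA
dAAAdA
ddAAAd
AAdddd
AAdddA
[4] dAdAAd
AdAAdA
AddAdd
AAdddA
ddddAA
dddAAd
ddddAd
[5] AAdddd
AddddA
dddAdd
dAdddd
dddAdd
dddAdd
ddAddA
[6] dAdddd
AAdddA
Addddd
ddAddd
ddAddd
ddAAAd
AAAddd
[7] dddddA
dAdddA
AddddA
dAdddd
dAAddd
dddddd
Addddd
[8] dddddA
ddddAA
dAdddA
dAAddd
dAAddd
dAdddd
dddddd
[9] ddddAA
ddddAA
dAAdAA
dddddd
Addddd
dAAddd
dddddd
[10] ddddAA
dddddd
AddAAA
AAdddA
dAdddd
dAdddd
dddddd

0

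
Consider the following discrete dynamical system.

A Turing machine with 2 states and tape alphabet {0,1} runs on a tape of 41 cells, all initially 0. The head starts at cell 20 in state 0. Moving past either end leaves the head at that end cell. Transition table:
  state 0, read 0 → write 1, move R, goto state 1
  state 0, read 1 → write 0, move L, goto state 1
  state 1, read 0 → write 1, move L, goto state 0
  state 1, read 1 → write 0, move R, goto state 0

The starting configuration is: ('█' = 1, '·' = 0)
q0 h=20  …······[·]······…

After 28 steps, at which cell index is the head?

0) q0 h=20  …······[·]······…
1) q1 h=21  …·····█[·]······…
2) q0 h=20  …······[█]█·····…
3) q1 h=19  …······[·]·█····…
4) q0 h=18  …······[·]█·█···…
5) q1 h=19  …·····█[█]·█····…
6) q0 h=20  …····█·[·]█·····…
7) q1 h=21  …···█·█[█]······…
8) q0 h=22  …··█·█·[·]······…
9) q1 h=23  …·█·█·█[·]······…
10) q0 h=22  …··█·█·[█]█·····…
11) q1 h=21  …···█·█[·]·█····…
12) q0 h=20  …····█·[█]█·█···…
13) q1 h=19  …·····█[·]·█·█··…
14) q0 h=18  …······[█]█·█·█·…
15) q1 h=17  …······[·]·█·█·█…
16) q0 h=16  …······[·]█·█·█·…
17) q1 h=17  …·····█[█]·█·█·█…
18) q0 h=18  …····█·[·]█·█·█·…
19) q1 h=19  …···█·█[█]·█·█··…
20) q0 h=20  …··█·█·[·]█·█···…
21) q1 h=21  …·█·█·█[█]·█····…
22) q0 h=22  …█·█·█·[·]█·····…
23) q1 h=23  …·█·█·█[█]······…
24) q0 h=24  …█·█·█·[·]······…
25) q1 h=25  …·█·█·█[·]······…
26) q0 h=24  …█·█·█·[█]█·····…
27) q1 h=23  …·█·█·█[·]·█····…
28) q0 h=22  …█·█·█·[█]█·█···…

22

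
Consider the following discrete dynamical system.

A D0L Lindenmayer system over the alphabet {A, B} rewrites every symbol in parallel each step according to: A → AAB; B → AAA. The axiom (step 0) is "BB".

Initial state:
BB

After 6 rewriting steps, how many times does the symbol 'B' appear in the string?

k=0  BB
k=1  AAAAAA
k=2  AABAABAABAABAABAAB
k=3  AABAABAAAAABAABAAAAABAABAAAAABAABAAAAABAABAAAAABAABAAA
k=4  AABAABAAAAABAABAAAAABAABAABAABAABAAAAABAABAAAAABAABAABAABA…BAABAABAABAAAAABAABAAAAABAABAABAABAABAAAAABAABAAAAABAABAAB  (len 162)
k=5  AABAABAAAAABAABAAAAABAABAABAABAABAAAAABAABAAAAABAABAABAABA…BAABAABAABAAAAABAABAAAAABAABAABAABAABAAAAABAABAAAAABAABAAA  (len 486)
k=6  AABAABAAAAABAABAAAAABAABAABAABAABAAAAABAABAAAAABAABAABAABA…BAABAABAABAAAAABAABAAAAABAABAABAABAABAAAAABAABAAAAABAABAAB  (len 1458)

366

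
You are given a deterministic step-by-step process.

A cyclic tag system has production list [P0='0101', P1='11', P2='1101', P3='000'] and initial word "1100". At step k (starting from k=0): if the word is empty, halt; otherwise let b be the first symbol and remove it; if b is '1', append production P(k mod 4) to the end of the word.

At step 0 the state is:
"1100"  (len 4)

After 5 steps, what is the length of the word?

step 0: "1100"  (len 4)
step 1: "1000101"  (len 7)
step 2: "00010111"  (len 8)
step 3: "0010111"  (len 7)
step 4: "010111"  (len 6)
step 5: "10111"  (len 5)

5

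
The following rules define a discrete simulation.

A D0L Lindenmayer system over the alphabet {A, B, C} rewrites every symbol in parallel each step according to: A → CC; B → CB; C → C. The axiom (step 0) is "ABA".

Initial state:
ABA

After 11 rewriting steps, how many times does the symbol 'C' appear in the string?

15

t=0: ABA
t=1: CCCBCC
t=2: CCCCBCC
t=3: CCCCCBCC
t=4: CCCCCCBCC
t=5: CCCCCCCBCC
t=6: CCCCCCCCBCC
t=7: CCCCCCCCCBCC
t=8: CCCCCCCCCCBCC
t=9: CCCCCCCCCCCBCC
t=10: CCCCCCCCCCCCBCC
t=11: CCCCCCCCCCCCCBCC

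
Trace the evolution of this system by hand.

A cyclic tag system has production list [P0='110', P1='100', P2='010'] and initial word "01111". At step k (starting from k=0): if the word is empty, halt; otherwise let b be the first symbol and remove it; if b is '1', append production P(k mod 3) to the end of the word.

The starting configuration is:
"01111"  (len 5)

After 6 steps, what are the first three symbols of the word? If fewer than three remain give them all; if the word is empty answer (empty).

0) "01111"  (len 5)
1) "1111"  (len 4)
2) "111100"  (len 6)
3) "11100010"  (len 8)
4) "1100010110"  (len 10)
5) "100010110100"  (len 12)
6) "00010110100010"  (len 14)

000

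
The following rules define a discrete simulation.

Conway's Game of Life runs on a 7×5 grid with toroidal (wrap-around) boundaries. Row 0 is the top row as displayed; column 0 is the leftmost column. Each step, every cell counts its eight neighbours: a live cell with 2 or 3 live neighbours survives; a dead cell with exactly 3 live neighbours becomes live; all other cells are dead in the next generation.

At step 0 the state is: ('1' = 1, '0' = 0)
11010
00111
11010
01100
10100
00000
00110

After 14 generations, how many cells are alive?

6

gen 0: 11010
00111
11010
01100
10100
00000
00110
gen 1: 11000
00000
10000
00011
00100
01110
01111
gen 2: 11011
11000
00001
00011
01001
10001
00001
gen 3: 01110
01110
00011
00011
00000
00011
01000
gen 4: 10010
11000
10000
00011
00000
00000
11001
gen 5: 00100
11000
11000
00001
00000
10000
11001
gen 6: 00101
10100
01001
10000
00000
11001
11001
gen 7: 00101
10101
01001
10000
01001
01001
00100
gen 8: 10101
00101
01011
01001
01001
01110
11100
gen 9: 00101
00100
01001
01001
01001
00011
00000
gen 10: 00010
11100
01110
01111
00101
10011
00001
gen 11: 11111
10001
00000
00001
00000
10000
10000
gen 12: 00110
00100
10001
00000
00000
00000
00110
gen 13: 01000
01101
00000
00000
00000
00000
00110
gen 14: 11000
11100
00000
00000
00000
00000
00100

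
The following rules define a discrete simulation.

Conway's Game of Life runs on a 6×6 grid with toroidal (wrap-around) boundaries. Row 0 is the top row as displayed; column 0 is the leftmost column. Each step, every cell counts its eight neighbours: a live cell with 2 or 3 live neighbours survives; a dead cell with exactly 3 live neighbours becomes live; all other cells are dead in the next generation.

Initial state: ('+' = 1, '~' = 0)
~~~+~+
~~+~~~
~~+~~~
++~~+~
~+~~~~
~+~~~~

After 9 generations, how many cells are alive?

2

[0] ~~~+~+
~~+~~~
~~+~~~
++~~+~
~+~~~~
~+~~~~
[1] ~~+~~~
~~++~~
~~++~~
+++~~~
~++~~~
+~+~~~
[2] ~~+~~~
~+~~~~
~~~~~~
+~~~~~
~~~+~~
~~++~~
[3] ~+++~~
~~~~~~
~~~~~~
~~~~~~
~~++~~
~~++~~
[4] ~+~+~~
~~+~~~
~~~~~~
~~~~~~
~~++~~
~~~~+~
[5] ~~++~~
~~+~~~
~~~~~~
~~~~~~
~~~+~~
~~~~+~
[6] ~~++~~
~~++~~
~~~~~~
~~~~~~
~~~~~~
~~+~+~
[7] ~+~~+~
~~++~~
~~~~~~
~~~~~~
~~~~~~
~~+~~~
[8] ~+~~~~
~~++~~
~~~~~~
~~~~~~
~~~~~~
~~~~~~
[9] ~~+~~~
~~+~~~
~~~~~~
~~~~~~
~~~~~~
~~~~~~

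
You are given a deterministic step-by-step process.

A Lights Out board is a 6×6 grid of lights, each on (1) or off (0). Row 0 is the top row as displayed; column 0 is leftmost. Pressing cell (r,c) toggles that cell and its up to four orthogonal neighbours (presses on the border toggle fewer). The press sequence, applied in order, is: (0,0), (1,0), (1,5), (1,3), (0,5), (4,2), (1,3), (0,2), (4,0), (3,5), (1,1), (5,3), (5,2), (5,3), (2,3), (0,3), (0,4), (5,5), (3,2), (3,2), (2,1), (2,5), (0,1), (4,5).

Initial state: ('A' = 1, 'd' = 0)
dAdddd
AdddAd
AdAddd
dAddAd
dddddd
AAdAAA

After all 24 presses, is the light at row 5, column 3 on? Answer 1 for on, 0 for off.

0

k=0  dAdddd
AdddAd
AdAddd
dAddAd
dddddd
AAdAAA
k=1  Addddd
ddddAd
AdAddd
dAddAd
dddddd
AAdAAA
k=2  dddddd
AAddAd
ddAddd
dAddAd
dddddd
AAdAAA
k=3  dddddA
AAdddA
ddAddA
dAddAd
dddddd
AAdAAA
k=4  dddAdA
AAAAAA
ddAAdA
dAddAd
dddddd
AAdAAA
k=5  dddAAd
AAAAAd
ddAAdA
dAddAd
dddddd
AAdAAA
k=6  dddAAd
AAAAAd
ddAAdA
dAAdAd
dAAAdd
AAAAAA
k=7  ddddAd
AAdddd
ddAddA
dAAdAd
dAAAdd
AAAAAA
k=8  dAAAAd
AAAddd
ddAddA
dAAdAd
dAAAdd
AAAAAA
k=9  dAAAAd
AAAddd
ddAddA
AAAdAd
AdAAdd
dAAAAA
k=10  dAAAAd
AAAddd
ddAddd
AAAddA
AdAAdA
dAAAAA
k=11  ddAAAd
dddddd
dAAddd
AAAddA
AdAAdA
dAAAAA
k=12  ddAAAd
dddddd
dAAddd
AAAddA
AdAddA
dAdddA
k=13  ddAAAd
dddddd
dAAddd
AAAddA
AddddA
ddAAdA
k=14  ddAAAd
dddddd
dAAddd
AAAddA
AddAdA
ddddAA
k=15  ddAAAd
dddAdd
dAdAAd
AAAAdA
AddAdA
ddddAA
k=16  dddddd
dddddd
dAdAAd
AAAAdA
AddAdA
ddddAA
k=17  dddAAA
ddddAd
dAdAAd
AAAAdA
AddAdA
ddddAA
k=18  dddAAA
ddddAd
dAdAAd
AAAAdA
AddAdd
dddddd
k=19  dddAAA
ddddAd
dAAAAd
AddddA
AdAAdd
dddddd
k=20  dddAAA
ddddAd
dAdAAd
AAAAdA
AddAdd
dddddd
k=21  dddAAA
dAddAd
AdAAAd
AdAAdA
AddAdd
dddddd
k=22  dddAAA
dAddAA
AdAAdA
AdAAdd
AddAdd
dddddd
k=23  AAAAAA
ddddAA
AdAAdA
AdAAdd
AddAdd
dddddd
k=24  AAAAAA
ddddAA
AdAAdA
AdAAdA
AddAAA
dddddA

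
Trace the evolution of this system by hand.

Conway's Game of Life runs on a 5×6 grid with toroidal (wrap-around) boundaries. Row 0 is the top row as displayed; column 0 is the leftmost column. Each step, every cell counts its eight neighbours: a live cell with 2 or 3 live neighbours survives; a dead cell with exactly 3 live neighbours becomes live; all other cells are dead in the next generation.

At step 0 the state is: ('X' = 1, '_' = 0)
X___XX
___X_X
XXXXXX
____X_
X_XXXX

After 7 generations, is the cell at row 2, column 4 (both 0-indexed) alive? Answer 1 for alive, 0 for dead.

k=0  X___XX
___X_X
XXXXXX
____X_
X_XXXX
k=1  _XX___
______
XXX___
______
XX____
k=2  XXX___
X_____
_X____
__X___
XXX___
k=3  __X__X
X_X___
_X____
X_X___
X__X__
k=4  X_XX_X
X_X___
X_X___
X_X___
X_XX_X
k=5  ______
X_X___
X_XX_X
X_X___
______
k=6  ______
X_XX_X
X_XX_X
X_XX_X
______
k=7  ______
X_XX_X
______
X_XX_X
______

0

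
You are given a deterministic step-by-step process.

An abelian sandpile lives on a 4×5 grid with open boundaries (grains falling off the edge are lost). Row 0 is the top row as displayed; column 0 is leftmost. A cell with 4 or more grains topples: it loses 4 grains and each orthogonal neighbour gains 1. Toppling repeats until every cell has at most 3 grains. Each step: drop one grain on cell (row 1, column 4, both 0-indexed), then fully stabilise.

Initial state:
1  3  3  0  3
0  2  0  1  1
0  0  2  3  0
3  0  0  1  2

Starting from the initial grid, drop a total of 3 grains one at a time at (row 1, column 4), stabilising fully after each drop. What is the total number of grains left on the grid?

step 0: 1  3  3  0  3
0  2  0  1  1
0  0  2  3  0
3  0  0  1  2
step 1: 1  3  3  0  3
0  2  0  1  2
0  0  2  3  0
3  0  0  1  2
step 2: 1  3  3  0  3
0  2  0  1  3
0  0  2  3  0
3  0  0  1  2
step 3: 1  3  3  1  0
0  2  0  2  1
0  0  2  3  1
3  0  0  1  2

25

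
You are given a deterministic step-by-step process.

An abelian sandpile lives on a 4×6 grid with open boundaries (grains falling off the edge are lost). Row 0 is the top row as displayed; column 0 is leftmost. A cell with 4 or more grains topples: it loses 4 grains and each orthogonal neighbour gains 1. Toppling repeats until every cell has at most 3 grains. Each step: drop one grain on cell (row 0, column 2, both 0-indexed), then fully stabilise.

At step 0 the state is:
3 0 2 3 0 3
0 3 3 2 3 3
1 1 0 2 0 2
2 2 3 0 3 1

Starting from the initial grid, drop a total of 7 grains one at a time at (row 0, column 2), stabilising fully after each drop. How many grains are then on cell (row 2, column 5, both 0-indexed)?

[0] 3 0 2 3 0 3
0 3 3 2 3 3
1 1 0 2 0 2
2 2 3 0 3 1
[1] 3 0 3 3 0 3
0 3 3 2 3 3
1 1 0 2 0 2
2 2 3 0 3 1
[2] 3 2 2 1 3 0
1 0 2 1 1 1
1 2 1 3 1 3
2 2 3 0 3 1
[3] 3 2 3 1 3 0
1 0 2 1 1 1
1 2 1 3 1 3
2 2 3 0 3 1
[4] 3 3 0 2 3 0
1 0 3 1 1 1
1 2 1 3 1 3
2 2 3 0 3 1
[5] 3 3 1 2 3 0
1 0 3 1 1 1
1 2 1 3 1 3
2 2 3 0 3 1
[6] 3 3 2 2 3 0
1 0 3 1 1 1
1 2 1 3 1 3
2 2 3 0 3 1
[7] 3 3 3 2 3 0
1 0 3 1 1 1
1 2 1 3 1 3
2 2 3 0 3 1

3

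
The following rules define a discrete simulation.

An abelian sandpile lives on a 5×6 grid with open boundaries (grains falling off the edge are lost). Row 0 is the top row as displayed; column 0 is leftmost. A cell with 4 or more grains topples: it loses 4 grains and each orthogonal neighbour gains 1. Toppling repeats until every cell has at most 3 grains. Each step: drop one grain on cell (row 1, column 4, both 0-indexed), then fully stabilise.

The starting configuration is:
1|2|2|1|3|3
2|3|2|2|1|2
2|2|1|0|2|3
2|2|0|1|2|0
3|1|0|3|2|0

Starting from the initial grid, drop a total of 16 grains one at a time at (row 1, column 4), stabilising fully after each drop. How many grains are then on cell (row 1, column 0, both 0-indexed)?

3

gen 0: 1|2|2|1|3|3
2|3|2|2|1|2
2|2|1|0|2|3
2|2|0|1|2|0
3|1|0|3|2|0
gen 1: 1|2|2|1|3|3
2|3|2|2|2|2
2|2|1|0|2|3
2|2|0|1|2|0
3|1|0|3|2|0
gen 2: 1|2|2|1|3|3
2|3|2|2|3|2
2|2|1|0|2|3
2|2|0|1|2|0
3|1|0|3|2|0
gen 3: 1|2|2|2|1|1
2|3|2|3|3|1
2|2|1|1|0|1
2|2|0|1|3|1
3|1|0|3|2|0
gen 4: 1|2|2|3|2|1
2|3|3|0|1|2
2|2|1|2|1|1
2|2|0|1|3|1
3|1|0|3|2|0
gen 5: 1|2|2|3|2|1
2|3|3|0|2|2
2|2|1|2|1|1
2|2|0|1|3|1
3|1|0|3|2|0
gen 6: 1|2|2|3|2|1
2|3|3|0|3|2
2|2|1|2|1|1
2|2|0|1|3|1
3|1|0|3|2|0
gen 7: 1|2|2|3|3|1
2|3|3|1|0|3
2|2|1|2|2|1
2|2|0|1|3|1
3|1|0|3|2|0
gen 8: 1|2|2|3|3|1
2|3|3|1|1|3
2|2|1|2|2|1
2|2|0|1|3|1
3|1|0|3|2|0
gen 9: 1|2|2|3|3|1
2|3|3|1|2|3
2|2|1|2|2|1
2|2|0|1|3|1
3|1|0|3|2|0
gen 10: 1|2|2|3|3|1
2|3|3|1|3|3
2|2|1|2|2|1
2|2|0|1|3|1
3|1|0|3|2|0
gen 11: 1|2|3|0|1|3
2|3|3|3|2|0
2|2|1|2|3|2
2|2|0|1|3|1
3|1|0|3|2|0
gen 12: 1|2|3|0|1|3
2|3|3|3|3|0
2|2|1|2|3|2
2|2|0|1|3|1
3|1|0|3|2|0
gen 13: 2|0|1|2|2|3
3|1|2|2|2|1
2|3|3|0|2|3
2|2|0|3|0|2
3|1|0|3|3|0
gen 14: 2|0|1|2|2|3
3|1|2|2|3|1
2|3|3|0|2|3
2|2|0|3|0|2
3|1|0|3|3|0
gen 15: 2|0|1|2|3|3
3|1|2|3|0|2
2|3|3|0|3|3
2|2|0|3|0|2
3|1|0|3|3|0
gen 16: 2|0|1|2|3|3
3|1|2|3|1|2
2|3|3|0|3|3
2|2|0|3|0|2
3|1|0|3|3|0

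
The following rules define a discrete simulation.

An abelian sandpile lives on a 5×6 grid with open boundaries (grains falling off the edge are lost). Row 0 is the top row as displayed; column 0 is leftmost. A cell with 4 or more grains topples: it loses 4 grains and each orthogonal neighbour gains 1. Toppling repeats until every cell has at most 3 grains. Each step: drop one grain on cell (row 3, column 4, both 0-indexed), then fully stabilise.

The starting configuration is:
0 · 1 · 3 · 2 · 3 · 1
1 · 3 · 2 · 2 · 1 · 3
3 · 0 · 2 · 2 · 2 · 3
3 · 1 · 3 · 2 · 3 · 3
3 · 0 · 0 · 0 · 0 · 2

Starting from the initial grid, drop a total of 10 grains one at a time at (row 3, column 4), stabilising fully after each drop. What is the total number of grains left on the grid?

53

0) 0 · 1 · 3 · 2 · 3 · 1
1 · 3 · 2 · 2 · 1 · 3
3 · 0 · 2 · 2 · 2 · 3
3 · 1 · 3 · 2 · 3 · 3
3 · 0 · 0 · 0 · 0 · 2
1) 0 · 1 · 3 · 2 · 3 · 2
1 · 3 · 2 · 2 · 3 · 0
3 · 0 · 2 · 3 · 0 · 2
3 · 1 · 3 · 3 · 2 · 1
3 · 0 · 0 · 0 · 1 · 3
2) 0 · 1 · 3 · 2 · 3 · 2
1 · 3 · 2 · 2 · 3 · 0
3 · 0 · 2 · 3 · 0 · 2
3 · 1 · 3 · 3 · 3 · 1
3 · 0 · 0 · 0 · 1 · 3
3) 0 · 1 · 3 · 2 · 3 · 2
1 · 3 · 3 · 3 · 3 · 0
3 · 1 · 0 · 1 · 2 · 2
3 · 2 · 1 · 2 · 1 · 2
3 · 0 · 1 · 1 · 2 · 3
4) 0 · 1 · 3 · 2 · 3 · 2
1 · 3 · 3 · 3 · 3 · 0
3 · 1 · 0 · 1 · 2 · 2
3 · 2 · 1 · 2 · 2 · 2
3 · 0 · 1 · 1 · 2 · 3
5) 0 · 1 · 3 · 2 · 3 · 2
1 · 3 · 3 · 3 · 3 · 0
3 · 1 · 0 · 1 · 2 · 2
3 · 2 · 1 · 2 · 3 · 2
3 · 0 · 1 · 1 · 2 · 3
6) 0 · 1 · 3 · 2 · 3 · 2
1 · 3 · 3 · 3 · 3 · 0
3 · 1 · 0 · 1 · 3 · 2
3 · 2 · 1 · 3 · 0 · 3
3 · 0 · 1 · 1 · 3 · 3
7) 0 · 1 · 3 · 2 · 3 · 2
1 · 3 · 3 · 3 · 3 · 0
3 · 1 · 0 · 1 · 3 · 2
3 · 2 · 1 · 3 · 1 · 3
3 · 0 · 1 · 1 · 3 · 3
8) 0 · 1 · 3 · 2 · 3 · 2
1 · 3 · 3 · 3 · 3 · 0
3 · 1 · 0 · 1 · 3 · 2
3 · 2 · 1 · 3 · 2 · 3
3 · 0 · 1 · 1 · 3 · 3
9) 0 · 1 · 3 · 2 · 3 · 2
1 · 3 · 3 · 3 · 3 · 0
3 · 1 · 0 · 1 · 3 · 2
3 · 2 · 1 · 3 · 3 · 3
3 · 0 · 1 · 1 · 3 · 3
10) 0 · 3 · 1 · 1 · 1 · 3
2 · 0 · 2 · 3 · 3 · 2
3 · 2 · 2 · 1 · 0 · 1
3 · 2 · 2 · 2 · 1 · 3
3 · 0 · 1 · 3 · 2 · 1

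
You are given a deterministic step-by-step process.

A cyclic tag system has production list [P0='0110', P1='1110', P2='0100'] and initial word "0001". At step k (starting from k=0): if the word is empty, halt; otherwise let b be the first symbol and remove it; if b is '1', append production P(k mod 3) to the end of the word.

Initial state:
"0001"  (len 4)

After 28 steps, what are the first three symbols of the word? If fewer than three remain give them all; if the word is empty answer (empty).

gen 0: "0001"  (len 4)
gen 1: "001"  (len 3)
gen 2: "01"  (len 2)
gen 3: "1"  (len 1)
gen 4: "0110"  (len 4)
gen 5: "110"  (len 3)
gen 6: "100100"  (len 6)
gen 7: "001000110"  (len 9)
gen 8: "01000110"  (len 8)
gen 9: "1000110"  (len 7)
gen 10: "0001100110"  (len 10)
gen 11: "001100110"  (len 9)
gen 12: "01100110"  (len 8)
gen 13: "1100110"  (len 7)
gen 14: "1001101110"  (len 10)
gen 15: "0011011100100"  (len 13)
gen 16: "011011100100"  (len 12)
gen 17: "11011100100"  (len 11)
gen 18: "10111001000100"  (len 14)
gen 19: "01110010001000110"  (len 17)
gen 20: "1110010001000110"  (len 16)
gen 21: "1100100010001100100"  (len 19)
gen 22: "1001000100011001000110"  (len 22)
gen 23: "0010001000110010001101110"  (len 25)
gen 24: "010001000110010001101110"  (len 24)
gen 25: "10001000110010001101110"  (len 23)
gen 26: "00010001100100011011101110"  (len 26)
gen 27: "0010001100100011011101110"  (len 25)
gen 28: "010001100100011011101110"  (len 24)

010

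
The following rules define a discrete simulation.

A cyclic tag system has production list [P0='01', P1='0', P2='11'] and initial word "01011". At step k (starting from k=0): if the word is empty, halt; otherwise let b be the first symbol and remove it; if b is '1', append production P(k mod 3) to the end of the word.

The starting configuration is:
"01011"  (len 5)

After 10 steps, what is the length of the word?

0) "01011"  (len 5)
1) "1011"  (len 4)
2) "0110"  (len 4)
3) "110"  (len 3)
4) "1001"  (len 4)
5) "0010"  (len 4)
6) "010"  (len 3)
7) "10"  (len 2)
8) "00"  (len 2)
9) "0"  (len 1)
10) (halted — word empty)

0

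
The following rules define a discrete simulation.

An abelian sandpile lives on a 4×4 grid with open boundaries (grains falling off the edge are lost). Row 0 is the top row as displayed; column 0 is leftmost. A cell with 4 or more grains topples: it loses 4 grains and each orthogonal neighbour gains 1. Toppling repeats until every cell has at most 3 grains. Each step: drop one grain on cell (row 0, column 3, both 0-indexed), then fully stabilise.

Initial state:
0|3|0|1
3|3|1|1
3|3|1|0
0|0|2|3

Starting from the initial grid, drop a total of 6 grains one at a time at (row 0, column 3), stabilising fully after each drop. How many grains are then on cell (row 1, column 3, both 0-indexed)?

2

0) 0|3|0|1
3|3|1|1
3|3|1|0
0|0|2|3
1) 0|3|0|2
3|3|1|1
3|3|1|0
0|0|2|3
2) 0|3|0|3
3|3|1|1
3|3|1|0
0|0|2|3
3) 0|3|1|0
3|3|1|2
3|3|1|0
0|0|2|3
4) 0|3|1|1
3|3|1|2
3|3|1|0
0|0|2|3
5) 0|3|1|2
3|3|1|2
3|3|1|0
0|0|2|3
6) 0|3|1|3
3|3|1|2
3|3|1|0
0|0|2|3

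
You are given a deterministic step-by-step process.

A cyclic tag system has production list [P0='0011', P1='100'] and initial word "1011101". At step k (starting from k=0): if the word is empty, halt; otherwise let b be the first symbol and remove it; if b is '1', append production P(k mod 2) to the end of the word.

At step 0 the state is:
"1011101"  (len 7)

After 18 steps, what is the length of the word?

t=0: "1011101"  (len 7)
t=1: "0111010011"  (len 10)
t=2: "111010011"  (len 9)
t=3: "110100110011"  (len 12)
t=4: "10100110011100"  (len 14)
t=5: "01001100111000011"  (len 17)
t=6: "1001100111000011"  (len 16)
t=7: "0011001110000110011"  (len 19)
t=8: "011001110000110011"  (len 18)
t=9: "11001110000110011"  (len 17)
t=10: "1001110000110011100"  (len 19)
t=11: "0011100001100111000011"  (len 22)
t=12: "011100001100111000011"  (len 21)
t=13: "11100001100111000011"  (len 20)
t=14: "1100001100111000011100"  (len 22)
t=15: "1000011001110000111000011"  (len 25)
t=16: "000011001110000111000011100"  (len 27)
t=17: "00011001110000111000011100"  (len 26)
t=18: "0011001110000111000011100"  (len 25)

25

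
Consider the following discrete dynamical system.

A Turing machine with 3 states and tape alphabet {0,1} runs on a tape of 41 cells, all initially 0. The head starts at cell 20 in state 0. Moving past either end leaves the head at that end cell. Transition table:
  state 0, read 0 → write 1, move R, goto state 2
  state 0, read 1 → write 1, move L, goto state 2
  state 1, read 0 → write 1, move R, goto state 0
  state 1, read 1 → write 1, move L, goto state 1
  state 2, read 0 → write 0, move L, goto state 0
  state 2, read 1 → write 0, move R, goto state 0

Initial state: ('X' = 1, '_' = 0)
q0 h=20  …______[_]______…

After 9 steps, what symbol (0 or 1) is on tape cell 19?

0

t=0: q0 h=20  …______[_]______…
t=1: q2 h=21  …_____X[_]______…
t=2: q0 h=20  …______[X]______…
t=3: q2 h=19  …______[_]X_____…
t=4: q0 h=18  …______[_]_X____…
t=5: q2 h=19  …_____X[_]X_____…
t=6: q0 h=18  …______[X]_X____…
t=7: q2 h=17  …______[_]X_X___…
t=8: q0 h=16  …______[_]_X_X__…
t=9: q2 h=17  …_____X[_]X_X___…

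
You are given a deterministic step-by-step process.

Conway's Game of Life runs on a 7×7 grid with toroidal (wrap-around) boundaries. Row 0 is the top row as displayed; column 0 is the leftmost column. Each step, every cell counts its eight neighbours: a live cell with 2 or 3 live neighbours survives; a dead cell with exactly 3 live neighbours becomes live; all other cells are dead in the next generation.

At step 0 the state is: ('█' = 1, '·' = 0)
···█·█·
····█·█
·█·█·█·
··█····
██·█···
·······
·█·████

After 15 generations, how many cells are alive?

16

gen 0: ···█·█·
····█·█
·█·█·█·
··█····
██·█···
·······
·█·████
gen 1: █·██···
··██··█
··████·
█··██··
·██····
·█·█·██
··██·██
gen 2: █····█·
·····██
·█···██
·····█·
·█···██
·█·█·██
·····█·
gen 3: ····██·
····█··
█···█··
····█··
··█····
··█····
█····█·
gen 4: ····███
···██··
···███·
···█···
···█···
·█·····
····███
gen 5: ······█
······█
··█··█·
··██···
··█····
····██·
█···█·█
gen 6: ······█
·····██
··██···
·███···
··█·█··
···████
█···█·█
gen 7: ·······
·····██
·█·██··
·█··█··
·█·····
█·····█
█··██··
gen 8: ····███
····██·
█·███··
██·██··
·█·····
██····█
█·····█
gen 9: █···█··
·······
█·█···█
█···█··
······█
·█····█
·█·····
gen 10: ·······
██····█
██····█
██···█·
·····██
·······
·█·····
gen 11: ·█·····
·█····█
··█··█·
·█···█·
█····██
·······
·······
gen 12: █······
███····
███··██
██··██·
█····██
······█
·······
gen 13: █······
··█····
···███·
··█·█··
·█··█··
█····██
·······
gen 14: ·······
···██··
··█·██·
··█····
██·██·█
█····██
█······
gen 15: ·······
···███·
··█·██·
█·█···█
·████··
····██·
█······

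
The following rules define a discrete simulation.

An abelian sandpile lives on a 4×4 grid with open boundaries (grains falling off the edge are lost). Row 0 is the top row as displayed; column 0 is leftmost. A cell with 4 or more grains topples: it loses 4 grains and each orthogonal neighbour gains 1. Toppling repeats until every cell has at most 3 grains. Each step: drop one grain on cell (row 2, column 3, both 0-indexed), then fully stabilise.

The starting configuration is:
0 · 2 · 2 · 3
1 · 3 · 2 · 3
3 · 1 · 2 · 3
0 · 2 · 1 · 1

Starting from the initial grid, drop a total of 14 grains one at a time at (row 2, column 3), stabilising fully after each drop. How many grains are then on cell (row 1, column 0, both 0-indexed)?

[0] 0 · 2 · 2 · 3
1 · 3 · 2 · 3
3 · 1 · 2 · 3
0 · 2 · 1 · 1
[1] 0 · 2 · 3 · 0
1 · 3 · 3 · 1
3 · 1 · 3 · 1
0 · 2 · 1 · 2
[2] 0 · 2 · 3 · 0
1 · 3 · 3 · 1
3 · 1 · 3 · 2
0 · 2 · 1 · 2
[3] 0 · 2 · 3 · 0
1 · 3 · 3 · 1
3 · 1 · 3 · 3
0 · 2 · 1 · 2
[4] 1 · 0 · 1 · 1
2 · 1 · 2 · 3
3 · 3 · 1 · 1
0 · 2 · 2 · 3
[5] 1 · 0 · 1 · 1
2 · 1 · 2 · 3
3 · 3 · 1 · 2
0 · 2 · 2 · 3
[6] 1 · 0 · 1 · 1
2 · 1 · 2 · 3
3 · 3 · 1 · 3
0 · 2 · 2 · 3
[7] 1 · 0 · 1 · 2
2 · 1 · 3 · 0
3 · 3 · 2 · 2
0 · 2 · 3 · 0
[8] 1 · 0 · 1 · 2
2 · 1 · 3 · 0
3 · 3 · 2 · 3
0 · 2 · 3 · 0
[9] 1 · 0 · 1 · 2
2 · 1 · 3 · 1
3 · 3 · 3 · 0
0 · 2 · 3 · 1
[10] 1 · 0 · 1 · 2
2 · 1 · 3 · 1
3 · 3 · 3 · 1
0 · 2 · 3 · 1
[11] 1 · 0 · 1 · 2
2 · 1 · 3 · 1
3 · 3 · 3 · 2
0 · 2 · 3 · 1
[12] 1 · 0 · 1 · 2
2 · 1 · 3 · 1
3 · 3 · 3 · 3
0 · 2 · 3 · 1
[13] 1 · 0 · 2 · 2
3 · 3 · 0 · 3
0 · 2 · 3 · 1
2 · 0 · 1 · 3
[14] 1 · 0 · 2 · 2
3 · 3 · 0 · 3
0 · 2 · 3 · 2
2 · 0 · 1 · 3

3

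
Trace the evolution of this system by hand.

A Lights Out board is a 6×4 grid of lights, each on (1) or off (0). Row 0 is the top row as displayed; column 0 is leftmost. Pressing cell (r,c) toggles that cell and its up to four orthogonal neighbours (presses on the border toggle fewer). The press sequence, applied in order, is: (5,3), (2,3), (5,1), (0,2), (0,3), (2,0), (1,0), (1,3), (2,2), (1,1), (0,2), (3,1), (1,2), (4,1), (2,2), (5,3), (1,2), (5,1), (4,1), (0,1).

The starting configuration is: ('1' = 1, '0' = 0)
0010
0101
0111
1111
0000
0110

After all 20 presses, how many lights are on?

k=0  0010
0101
0111
1111
0000
0110
k=1  0010
0101
0111
1111
0001
0101
k=2  0010
0100
0100
1110
0001
0101
k=3  0010
0100
0100
1110
0101
1011
k=4  0101
0110
0100
1110
0101
1011
k=5  0110
0111
0100
1110
0101
1011
k=6  0110
1111
1000
0110
0101
1011
k=7  1110
0011
0000
0110
0101
1011
k=8  1111
0000
0001
0110
0101
1011
k=9  1111
0010
0110
0100
0101
1011
k=10  1011
1100
0010
0100
0101
1011
k=11  1100
1110
0010
0100
0101
1011
k=12  1100
1110
0110
1010
0001
1011
k=13  1110
1001
0100
1010
0001
1011
k=14  1110
1001
0100
1110
1111
1111
k=15  1110
1011
0011
1100
1111
1111
k=16  1110
1011
0011
1100
1110
1100
k=17  1100
1100
0001
1100
1110
1100
k=18  1100
1100
0001
1100
1010
0010
k=19  1100
1100
0001
1000
0100
0110
k=20  0010
1000
0001
1000
0100
0110

7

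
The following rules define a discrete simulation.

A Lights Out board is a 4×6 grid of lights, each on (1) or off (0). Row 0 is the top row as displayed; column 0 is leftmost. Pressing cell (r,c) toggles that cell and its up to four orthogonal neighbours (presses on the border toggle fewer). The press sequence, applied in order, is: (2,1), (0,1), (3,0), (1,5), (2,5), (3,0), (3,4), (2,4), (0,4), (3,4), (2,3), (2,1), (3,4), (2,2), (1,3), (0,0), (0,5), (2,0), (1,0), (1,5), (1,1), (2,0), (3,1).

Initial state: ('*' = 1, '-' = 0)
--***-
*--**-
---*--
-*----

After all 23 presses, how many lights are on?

gen 0: --***-
*--**-
---*--
-*----
gen 1: --***-
**-**-
****--
------
gen 2: **-**-
*--**-
****--
------
gen 3: **-**-
*--**-
-***--
**----
gen 4: **-***
*--*-*
-***-*
**----
gen 5: **-***
*--*--
-****-
**---*
gen 6: **-***
*--*--
*****-
-----*
gen 7: **-***
*--*--
****--
---**-
gen 8: **-***
*--**-
***-**
---*--
gen 9: **----
*--*--
***-**
---*--
gen 10: **----
*--*--
***--*
----**
gen 11: **----
*-----
**-***
---***
gen 12: **----
**----
--****
-*-***
gen 13: **----
**----
--**-*
-*----
gen 14: **----
***---
-*---*
-**---
gen 15: **-*--
**-**-
-*-*-*
-**---
gen 16: ---*--
-*-**-
-*-*-*
-**---
gen 17: ---***
-*-***
-*-*-*
-**---
gen 18: ---***
**-***
*--*-*
***---
gen 19: *--***
---***
---*-*
***---
gen 20: *--**-
---*--
---*--
***---
gen 21: **-**-
****--
-*-*--
***---
gen 22: **-**-
-***--
*--*--
-**---
gen 23: **-**-
-***--
**-*--
*-----

11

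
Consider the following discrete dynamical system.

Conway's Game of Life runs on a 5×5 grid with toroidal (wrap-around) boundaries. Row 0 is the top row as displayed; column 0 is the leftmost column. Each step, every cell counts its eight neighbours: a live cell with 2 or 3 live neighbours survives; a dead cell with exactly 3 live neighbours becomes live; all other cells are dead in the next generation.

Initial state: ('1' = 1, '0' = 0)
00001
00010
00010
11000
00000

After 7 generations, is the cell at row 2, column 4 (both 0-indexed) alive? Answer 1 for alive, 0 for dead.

1

t=0: 00001
00010
00010
11000
00000
t=1: 00000
00011
00101
00000
10000
t=2: 00001
00011
00001
00000
00000
t=3: 00011
10011
00011
00000
00000
t=4: 10010
10100
10010
00000
00000
t=5: 01001
10110
01001
00000
00000
t=6: 11111
00110
11111
00000
00000
t=7: 11001
00000
11001
11111
11111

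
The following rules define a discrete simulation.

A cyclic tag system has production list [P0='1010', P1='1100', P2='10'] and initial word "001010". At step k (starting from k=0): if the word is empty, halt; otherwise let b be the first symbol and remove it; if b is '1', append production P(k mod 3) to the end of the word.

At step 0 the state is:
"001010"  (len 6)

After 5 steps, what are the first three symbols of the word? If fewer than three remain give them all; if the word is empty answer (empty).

t=0: "001010"  (len 6)
t=1: "01010"  (len 5)
t=2: "1010"  (len 4)
t=3: "01010"  (len 5)
t=4: "1010"  (len 4)
t=5: "0101100"  (len 7)

010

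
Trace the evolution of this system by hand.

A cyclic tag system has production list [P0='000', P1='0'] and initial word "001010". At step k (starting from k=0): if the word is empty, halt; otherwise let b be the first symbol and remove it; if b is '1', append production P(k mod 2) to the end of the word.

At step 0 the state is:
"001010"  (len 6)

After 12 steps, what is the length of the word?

step 0: "001010"  (len 6)
step 1: "01010"  (len 5)
step 2: "1010"  (len 4)
step 3: "010000"  (len 6)
step 4: "10000"  (len 5)
step 5: "0000000"  (len 7)
step 6: "000000"  (len 6)
step 7: "00000"  (len 5)
step 8: "0000"  (len 4)
step 9: "000"  (len 3)
step 10: "00"  (len 2)
step 11: "0"  (len 1)
step 12: (halted — word empty)

0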